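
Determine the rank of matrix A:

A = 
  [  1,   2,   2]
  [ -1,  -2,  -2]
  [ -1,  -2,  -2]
Row reduce:
R2 → R2 + (1)·R1
R3 → R3 + (1)·R1
REF = 
  [  1,   2,   2]
  [  0,   0,   0]
  [  0,   0,   0]
Pivot columns: 1 → 1 pivot.

rank(A) = 1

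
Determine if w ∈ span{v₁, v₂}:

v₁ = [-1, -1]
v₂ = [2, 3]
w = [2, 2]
Yes

Form the augmented matrix and row-reduce:
[v₁|v₂|w] = 
  [ -1,   2,   2]
  [ -1,   3,   2]
R2 → R2 - (1)·R1
REF = 
  [ -1,   2,   2]
  [  0,   1,   0]

No row of the form [0 0 | nonzero], so the system is consistent. Back-substitution gives c₁ = -2, c₂ = 0: w = (-2)·v₁ + (0)·v₂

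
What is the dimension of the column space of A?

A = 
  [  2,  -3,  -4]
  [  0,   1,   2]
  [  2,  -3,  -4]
dim(Col(A)) = 2

Row reduce:
R3 → R3 - (1)·R1
REF = 
  [  2,  -3,  -4]
  [  0,   1,   2]
  [  0,   0,   0]
Pivot columns: 1, 2 → 2 pivots.
dim(Col(A)) = number of pivot columns = 2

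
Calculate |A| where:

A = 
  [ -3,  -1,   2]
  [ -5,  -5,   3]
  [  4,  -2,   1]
Cofactor expansion along row 1:
det(A) = (-3)·((-5)(1) - (3)(-2)) - (-1)·((-5)(1) - (3)(4)) + (2)·((-5)(-2) - (-5)(4))
  = (-3)(1) - (-1)(-17) + (2)(30)
  = 40

det(A) = 40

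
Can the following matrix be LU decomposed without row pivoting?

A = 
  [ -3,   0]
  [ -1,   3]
Yes.
A[1,1] = -3 ≠ 0, so Gaussian elimination proceeds without a row swap: multiplier ℓ₂₁ = (-1)/(-3) = 1/3, and U[2,2] = 3 - (1/3)(0) = 3.
L = 
  [  1,   0]
  [1/3,   1]
U = 
  [ -3,   0]
  [  0,   3]
Check row 2 of LU: [(1/3)(-3), (1/3)(0) + 3] = [-1, 3] = row 2 of A ✓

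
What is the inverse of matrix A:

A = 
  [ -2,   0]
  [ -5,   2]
det(A) = (-2)(2) - (0)(-5) = -4
For a 2×2 matrix, A⁻¹ = (1/det(A)) · [[d, -b], [-c, a]]
    = (-1/4) · [[2, 0], [5, -2]]

A⁻¹ = 
  [-1/2,    0]
  [-5/4,  1/2]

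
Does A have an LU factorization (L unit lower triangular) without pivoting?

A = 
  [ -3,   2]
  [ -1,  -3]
Yes.
A[1,1] = -3 ≠ 0, so Gaussian elimination proceeds without a row swap: multiplier ℓ₂₁ = (-1)/(-3) = 1/3, and U[2,2] = -3 - (1/3)(2) = -11/3.
L = 
  [  1,   0]
  [1/3,   1]
U = 
  [   -3,     2]
  [    0, -11/3]
Check row 2 of LU: [(1/3)(-3), (1/3)(2) + (-11/3)] = [-1, -3] = row 2 of A ✓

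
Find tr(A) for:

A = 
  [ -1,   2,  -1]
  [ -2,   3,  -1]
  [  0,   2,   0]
2

tr(A) = -1 + 3 + 0 = 2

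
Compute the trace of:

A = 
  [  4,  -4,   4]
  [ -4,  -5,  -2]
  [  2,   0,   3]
2

tr(A) = 4 + -5 + 3 = 2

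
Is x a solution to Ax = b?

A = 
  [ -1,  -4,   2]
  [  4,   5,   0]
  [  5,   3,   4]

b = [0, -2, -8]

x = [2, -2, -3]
Yes

Ax = [0, -2, -8] = b ✓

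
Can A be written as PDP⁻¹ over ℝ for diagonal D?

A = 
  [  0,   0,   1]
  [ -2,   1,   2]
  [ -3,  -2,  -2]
No

Characteristic polynomial: det(λI - A) = λ³ + λ² + 5λ - 7
Testing integer divisors of the constant term: p(1) = 0, so (λ - 1) is a factor:
p(λ) = (λ - 1)(λ² + 2λ + 7)
λ² + 2λ + 7 = 0  ⇒  λ = (-2 ± √((2)² - 4·(7)))/2 = (-2 ± √(-24))/2
  = -1 + i√6,  -1 - i√6
Eigenvalues: 1, -1 + i√6, -1 - i√6  (≈ 1, -1 + 2.449i, -1 - 2.449i)
Has complex eigenvalues (not diagonalizable over ℝ).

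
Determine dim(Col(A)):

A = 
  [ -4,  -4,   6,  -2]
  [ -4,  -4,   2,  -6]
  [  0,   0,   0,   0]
Row reduce:
R2 → R2 - (1)·R1
REF = 
  [ -4,  -4,   6,  -2]
  [  0,   0,  -4,  -4]
  [  0,   0,   0,   0]
Pivot columns: 1, 3 → 2 pivots.
dim(Col(A)) = number of pivot columns = 2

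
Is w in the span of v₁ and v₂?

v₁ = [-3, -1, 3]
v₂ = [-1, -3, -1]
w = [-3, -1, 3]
Yes

Form the augmented matrix and row-reduce:
[v₁|v₂|w] = 
  [ -3,  -1,  -3]
  [ -1,  -3,  -1]
  [  3,  -1,   3]
R2 → R2 - (1/3)·R1
R3 → R3 + (1)·R1
R3 → R3 - (3/4)·R2
REF = 
  [  -3,   -1,   -3]
  [   0, -8/3,    0]
  [   0,    0,    0]

No row of the form [0 0 | nonzero], so the system is consistent. Back-substitution gives c₁ = 1, c₂ = 0: w = (1)·v₁ + (0)·v₂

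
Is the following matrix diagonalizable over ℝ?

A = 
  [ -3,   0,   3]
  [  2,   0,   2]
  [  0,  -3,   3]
No

Characteristic polynomial: det(λI - A) = λ³ - 3λ + 36
By the rational root theorem any rational root is an integer dividing 36; none of those is a root, so p(λ) has no rational roots and hence (being an irreducible cubic) no repeated roots.
Discriminant of the cubic: Δ = -34884
Δ < 0 ⇒ one real eigenvalue and a complex-conjugate pair: λ ≈ -3.604, 1.802 + 2.596i, 1.802 - 2.596i
Has complex eigenvalues (not diagonalizable over ℝ).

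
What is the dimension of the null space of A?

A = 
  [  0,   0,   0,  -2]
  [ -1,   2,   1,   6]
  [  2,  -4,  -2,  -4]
nullity(A) = 2

Row reduce:
Swap R1 ↔ R2
R3 → R3 + (2)·R1
R3 → R3 + (4)·R2
REF = 
  [ -1,   2,   1,   6]
  [  0,   0,   0,  -2]
  [  0,   0,   0,   0]
Pivot columns: 1, 4 → 2 pivots.
rank(A) = 2, so nullity(A) = 4 - 2 = 2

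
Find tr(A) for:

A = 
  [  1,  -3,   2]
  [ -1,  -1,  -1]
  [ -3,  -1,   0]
0

tr(A) = 1 + -1 + 0 = 0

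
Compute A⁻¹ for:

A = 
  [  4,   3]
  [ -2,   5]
det(A) = (4)(5) - (3)(-2) = 26
For a 2×2 matrix, A⁻¹ = (1/det(A)) · [[d, -b], [-c, a]]
    = (1/26) · [[5, -3], [2, 4]]

A⁻¹ = 
  [ 5/26, -3/26]
  [ 1/13,  2/13]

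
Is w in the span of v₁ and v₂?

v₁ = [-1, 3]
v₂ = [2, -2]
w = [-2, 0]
Yes

Form the augmented matrix and row-reduce:
[v₁|v₂|w] = 
  [ -1,   2,  -2]
  [  3,  -2,   0]
R2 → R2 + (3)·R1
REF = 
  [ -1,   2,  -2]
  [  0,   4,  -6]

No row of the form [0 0 | nonzero], so the system is consistent. Back-substitution gives c₁ = -1, c₂ = -3/2: w = (-1)·v₁ + (-3/2)·v₂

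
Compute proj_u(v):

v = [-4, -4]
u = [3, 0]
v·u = (-4)(3) + (-4)(0) = -12
u·u = (3)² + (0)² = 9
proj_u(v) = (v·u / u·u) × u = (-12/9) × u = (-4/3) × u

proj_u(v) = [-4, 0]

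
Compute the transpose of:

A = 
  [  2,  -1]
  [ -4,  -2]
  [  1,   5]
Aᵀ = 
  [  2,  -4,   1]
  [ -1,  -2,   5]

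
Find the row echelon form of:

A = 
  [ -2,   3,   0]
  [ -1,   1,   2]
Row operations:
R2 → R2 - (1/2)·R1

Resulting echelon form:
REF = 
  [  -2,    3,    0]
  [   0, -1/2,    2]

Rank = 2 (number of non-zero pivot rows).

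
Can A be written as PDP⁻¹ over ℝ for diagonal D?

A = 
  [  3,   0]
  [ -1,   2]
Yes

tr(A) = 5, det(A) = 6
Characteristic polynomial: λ² - tr(A)λ + det(A) = λ² - 5λ + 6
λ² - 5λ + 6 = (λ - 2)(λ - 3)
Eigenvalues: 3, 2
λ=2: alg. mult. = 1, geom. mult. = 2 - rank(A - (2)I) = 2 - 1 = 1
λ=3: alg. mult. = 1, geom. mult. = 2 - rank(A - (3)I) = 2 - 1 = 1
Sum of geometric multiplicities equals n, so A has n independent eigenvectors.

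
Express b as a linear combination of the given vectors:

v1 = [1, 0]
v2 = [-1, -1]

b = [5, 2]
c1 = 3, c2 = -2

b = 3·v1 + -2·v2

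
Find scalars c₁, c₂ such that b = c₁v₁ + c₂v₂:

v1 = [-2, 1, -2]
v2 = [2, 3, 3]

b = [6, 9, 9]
c1 = 0, c2 = 3

b = 0·v1 + 3·v2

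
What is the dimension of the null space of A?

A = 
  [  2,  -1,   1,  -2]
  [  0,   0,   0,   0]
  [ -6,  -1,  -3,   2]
nullity(A) = 2

Row reduce:
R3 → R3 + (3)·R1
Swap R2 ↔ R3
REF = 
  [  2,  -1,   1,  -2]
  [  0,  -4,   0,  -4]
  [  0,   0,   0,   0]
Pivot columns: 1, 2 → 2 pivots.
rank(A) = 2, so nullity(A) = 4 - 2 = 2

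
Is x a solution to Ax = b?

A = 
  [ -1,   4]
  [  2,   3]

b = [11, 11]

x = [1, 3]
Yes

Ax = [11, 11] = b ✓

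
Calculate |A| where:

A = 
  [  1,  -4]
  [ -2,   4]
-4

For a 2×2 matrix, det = ad - bc = (1)(4) - (-4)(-2) = -4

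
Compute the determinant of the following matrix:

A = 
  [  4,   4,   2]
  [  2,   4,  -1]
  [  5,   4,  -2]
Cofactor expansion along row 1:
det(A) = (4)·((4)(-2) - (-1)(4)) - (4)·((2)(-2) - (-1)(5)) + (2)·((2)(4) - (4)(5))
  = (4)(-4) - (4)(1) + (2)(-12)
  = -44

det(A) = -44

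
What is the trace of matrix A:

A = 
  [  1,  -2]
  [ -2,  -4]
-3

tr(A) = 1 + -4 = -3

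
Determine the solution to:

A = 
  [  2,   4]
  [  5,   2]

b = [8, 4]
x = [0, 2]

Row reduce the augmented matrix [A|b]:
R2 → R2 - (5/2)·R1
REF = 
  [  2,   4,   8]
  [  0,  -8, -16]

Back-substitution:
x₂ = (-16) / (-8) = 2
x₁ = (8 - (4)(2)) / 2 = 0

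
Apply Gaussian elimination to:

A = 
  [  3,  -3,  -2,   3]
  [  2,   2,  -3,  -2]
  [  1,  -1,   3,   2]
Row operations:
R2 → R2 - (2/3)·R1
R3 → R3 - (1/3)·R1

Resulting echelon form:
REF = 
  [   3,   -3,   -2,    3]
  [   0,    4, -5/3,   -4]
  [   0,    0, 11/3,    1]

Rank = 3 (number of non-zero pivot rows).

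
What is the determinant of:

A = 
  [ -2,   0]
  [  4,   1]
-2

For a 2×2 matrix, det = ad - bc = (-2)(1) - (0)(4) = -2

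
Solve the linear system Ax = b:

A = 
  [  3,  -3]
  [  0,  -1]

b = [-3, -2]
Row reduce the augmented matrix [A|b]:
(already in echelon form)
REF = 
  [  3,  -3,  -3]
  [  0,  -1,  -2]

Back-substitution:
x₂ = (-2) / (-1) = 2
x₁ = (-3 - (-3)(2)) / 3 = 1

x = [1, 2]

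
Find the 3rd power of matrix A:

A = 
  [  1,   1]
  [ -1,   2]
A^3 = 
  [ -3,   6]
  [ -6,   3]

A² = A·A:
A²[1,1] = (1)(1) + (1)(-1) = 0
A²[1,2] = (1)(1) + (1)(2) = 3
A²[2,1] = (-1)(1) + (2)(-1) = -3
A²[2,2] = (-1)(1) + (2)(2) = 3
A² = 
  [  0,   3]
  [ -3,   3]

A^3 = A^2·A:
A^3[1,1] = (0)(1) + (3)(-1) = -3
A^3[1,2] = (0)(1) + (3)(2) = 6
A^3[2,1] = (-3)(1) + (3)(-1) = -6
A^3[2,2] = (-3)(1) + (3)(2) = 3
A^3 = 
  [ -3,   6]
  [ -6,   3]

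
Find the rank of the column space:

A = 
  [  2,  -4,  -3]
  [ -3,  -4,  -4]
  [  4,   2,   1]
dim(Col(A)) = 3

Row reduce:
R2 → R2 + (3/2)·R1
R3 → R3 - (2)·R1
R3 → R3 + (1)·R2
REF = 
  [    2,    -4,    -3]
  [    0,   -10, -17/2]
  [    0,     0,  -3/2]
Pivot columns: 1, 2, 3 → 3 pivots.
dim(Col(A)) = number of pivot columns = 3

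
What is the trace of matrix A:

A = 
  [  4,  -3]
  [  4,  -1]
3

tr(A) = 4 + -1 = 3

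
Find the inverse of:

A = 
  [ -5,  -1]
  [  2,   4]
det(A) = (-5)(4) - (-1)(2) = -18
For a 2×2 matrix, A⁻¹ = (1/det(A)) · [[d, -b], [-c, a]]
    = (-1/18) · [[4, 1], [-2, -5]]

A⁻¹ = 
  [ -2/9, -1/18]
  [  1/9,  5/18]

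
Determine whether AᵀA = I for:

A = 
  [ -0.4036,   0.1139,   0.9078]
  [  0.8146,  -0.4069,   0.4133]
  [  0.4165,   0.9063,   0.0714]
Yes

AᵀA = 
  [  0.9999,   0,   0]
  [  0,   0.9999,  -0.0001]
  [  0,  -0.0001,   1]
≈ I (equal to I up to the 4-dp rounding of the entries)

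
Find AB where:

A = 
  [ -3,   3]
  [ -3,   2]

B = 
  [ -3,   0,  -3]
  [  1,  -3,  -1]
AB = 
  [ 12,  -9,   6]
  [ 11,  -6,   7]

A is 2×2 and B is 2×3, so AB is 2×3. Each entry is (row of A)·(column of B):
AB[1,1] = (-3)(-3) + (3)(1) = 12
AB[1,2] = (-3)(0) + (3)(-3) = -9
AB[1,3] = (-3)(-3) + (3)(-1) = 6
AB[2,1] = (-3)(-3) + (2)(1) = 11
AB[2,2] = (-3)(0) + (2)(-3) = -6
AB[2,3] = (-3)(-3) + (2)(-1) = 7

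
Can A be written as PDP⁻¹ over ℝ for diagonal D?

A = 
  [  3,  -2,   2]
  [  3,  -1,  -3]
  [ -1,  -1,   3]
No

Characteristic polynomial: det(λI - A) = λ³ - 5λ² + 8λ + 14
Testing integer divisors of the constant term: p(-1) = 0, so (λ + 1) is a factor:
p(λ) = (λ + 1)(λ² - 6λ + 14)
λ² - 6λ + 14 = 0  ⇒  λ = (6 ± √((-6)² - 4·(14)))/2 = (6 ± √(-20))/2
  = 3 + i√5,  3 - i√5
Eigenvalues: -1, 3 + i√5, 3 - i√5  (≈ -1, 3 + 2.236i, 3 - 2.236i)
Has complex eigenvalues (not diagonalizable over ℝ).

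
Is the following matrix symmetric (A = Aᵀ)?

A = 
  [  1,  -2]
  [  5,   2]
No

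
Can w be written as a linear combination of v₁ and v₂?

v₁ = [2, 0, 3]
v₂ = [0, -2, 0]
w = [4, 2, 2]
No

Form the augmented matrix and row-reduce:
[v₁|v₂|w] = 
  [  2,   0,   4]
  [  0,  -2,   2]
  [  3,   0,   2]
R3 → R3 - (3/2)·R1
REF = 
  [  2,   0,   4]
  [  0,  -2,   2]
  [  0,   0,  -4]

Row 3 reads [0 0 | -4], i.e. 0 = -4, so the system is inconsistent and w ∉ span{v₁, v₂}.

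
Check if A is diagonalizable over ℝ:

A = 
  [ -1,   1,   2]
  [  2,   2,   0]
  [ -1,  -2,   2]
No

Characteristic polynomial: det(λI - A) = λ³ - 3λ² + 12
By the rational root theorem any rational root is an integer dividing 12; none of those is a root, so p(λ) has no rational roots and hence (being an irreducible cubic) no repeated roots.
Discriminant of the cubic: Δ = -2592
Δ < 0 ⇒ one real eigenvalue and a complex-conjugate pair: λ ≈ 2.306 + 1.456i, 2.306 - 1.456i, -1.613
Has complex eigenvalues (not diagonalizable over ℝ).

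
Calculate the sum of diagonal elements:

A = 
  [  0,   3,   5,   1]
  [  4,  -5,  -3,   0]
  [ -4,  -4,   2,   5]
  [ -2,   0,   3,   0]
-3

tr(A) = 0 + -5 + 2 + 0 = -3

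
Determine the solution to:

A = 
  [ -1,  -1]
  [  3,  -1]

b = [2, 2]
x = [0, -2]

Row reduce the augmented matrix [A|b]:
R2 → R2 + (3)·R1
REF = 
  [ -1,  -1,   2]
  [  0,  -4,   8]

Back-substitution:
x₂ = 8 / (-4) = -2
x₁ = (2 - (-1)(-2)) / (-1) = 0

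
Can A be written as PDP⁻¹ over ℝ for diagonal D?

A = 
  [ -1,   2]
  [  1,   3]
Yes

tr(A) = 2, det(A) = -5
Characteristic polynomial: λ² - tr(A)λ + det(A) = λ² - 2λ - 5
λ² - 2λ - 5 = 0  ⇒  λ = (2 ± √((-2)² - 4·(-5)))/2 = (2 ± √(24))/2
  = 1 + √6,  1 - √6
Eigenvalues: 1 + √6, 1 - √6  (≈ 3.449, -1.449)
The two irrational eigenvalues are distinct (simple), so each has alg. mult. = geom. mult. = 1.
Sum of geometric multiplicities equals n, so A has n independent eigenvectors.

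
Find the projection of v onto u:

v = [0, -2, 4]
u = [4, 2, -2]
v·u = (0)(4) + (-2)(2) + (4)(-2) = -12
u·u = (4)² + (2)² + (-2)² = 24
proj_u(v) = (v·u / u·u) × u = (-12/24) × u = (-1/2) × u

proj_u(v) = [-2, -1, 1]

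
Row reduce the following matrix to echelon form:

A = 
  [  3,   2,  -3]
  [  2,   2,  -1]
Row operations:
R2 → R2 - (2/3)·R1

Resulting echelon form:
REF = 
  [  3,   2,  -3]
  [  0, 2/3,   1]

Rank = 2 (number of non-zero pivot rows).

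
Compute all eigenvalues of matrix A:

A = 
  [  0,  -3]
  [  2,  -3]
λ = (-3 + i√15)/2, (-3 - i√15)/2  (≈ -1.5 + 1.936i, -1.5 - 1.936i)

tr(A) = -3, det(A) = 6
Characteristic polynomial: λ² - tr(A)λ + det(A) = λ² + 3λ + 6
λ² + 3λ + 6 = 0  ⇒  λ = (-3 ± √((3)² - 4·(6)))/2 = (-3 ± √(-15))/2
  = (-3 + i√15)/2,  (-3 - i√15)/2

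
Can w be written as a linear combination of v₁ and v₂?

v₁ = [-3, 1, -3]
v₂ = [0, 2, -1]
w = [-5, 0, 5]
No

Form the augmented matrix and row-reduce:
[v₁|v₂|w] = 
  [ -3,   0,  -5]
  [  1,   2,   0]
  [ -3,  -1,   5]
R2 → R2 + (1/3)·R1
R3 → R3 - (1)·R1
R3 → R3 + (1/2)·R2
REF = 
  [  -3,    0,   -5]
  [   0,    2, -5/3]
  [   0,    0, 55/6]

Row 3 reads [0 0 | 55/6], i.e. 0 = 55/6, so the system is inconsistent and w ∉ span{v₁, v₂}.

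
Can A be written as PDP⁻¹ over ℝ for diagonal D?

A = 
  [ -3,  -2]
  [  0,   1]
Yes

tr(A) = -2, det(A) = -3
Characteristic polynomial: λ² - tr(A)λ + det(A) = λ² + 2λ - 3
λ² + 2λ - 3 = (λ + 3)(λ - 1)
Eigenvalues: 1, -3
λ=-3: alg. mult. = 1, geom. mult. = 2 - rank(A - (-3)I) = 2 - 1 = 1
λ=1: alg. mult. = 1, geom. mult. = 2 - rank(A - (1)I) = 2 - 1 = 1
Sum of geometric multiplicities equals n, so A has n independent eigenvectors.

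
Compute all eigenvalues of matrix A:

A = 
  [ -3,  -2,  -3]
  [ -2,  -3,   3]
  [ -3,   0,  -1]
λ = 2, -4, -5

Characteristic polynomial: det(λI - A) = λ³ + 7λ² + 2λ - 40
Testing integer divisors of the constant term: p(2) = 0, so (λ - 2) is a factor:
p(λ) = (λ - 2)(λ² + 9λ + 20)
λ² + 9λ + 20 = (λ + 5)(λ + 4)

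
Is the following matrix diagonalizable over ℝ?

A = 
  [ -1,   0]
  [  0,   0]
Yes

tr(A) = -1, det(A) = 0
Characteristic polynomial: λ² - tr(A)λ + det(A) = λ² + λ
λ² + λ = λ(λ + 1)
Eigenvalues: 0, -1
λ=-1: alg. mult. = 1, geom. mult. = 2 - rank(A - (-1)I) = 2 - 1 = 1
λ=0: alg. mult. = 1, geom. mult. = 2 - rank(A - (0)I) = 2 - 1 = 1
Sum of geometric multiplicities equals n, so A has n independent eigenvectors.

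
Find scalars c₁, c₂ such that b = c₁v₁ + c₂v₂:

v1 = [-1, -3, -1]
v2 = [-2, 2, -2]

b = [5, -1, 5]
c1 = -1, c2 = -2

b = -1·v1 + -2·v2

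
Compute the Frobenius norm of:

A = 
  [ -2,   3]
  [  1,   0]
||A||_F = 3.742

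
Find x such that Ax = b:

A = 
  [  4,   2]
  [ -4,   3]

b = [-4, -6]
x = [0, -2]

Row reduce the augmented matrix [A|b]:
R2 → R2 + (1)·R1
REF = 
  [  4,   2,  -4]
  [  0,   5, -10]

Back-substitution:
x₂ = (-10) / 5 = -2
x₁ = (-4 - (2)(-2)) / 4 = 0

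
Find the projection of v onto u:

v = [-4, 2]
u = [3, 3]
v·u = (-4)(3) + (2)(3) = -6
u·u = (3)² + (3)² = 18
proj_u(v) = (v·u / u·u) × u = (-6/18) × u = (-1/3) × u

proj_u(v) = [-1, -1]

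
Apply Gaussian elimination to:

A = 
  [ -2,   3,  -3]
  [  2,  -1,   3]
Row operations:
R2 → R2 + (1)·R1

Resulting echelon form:
REF = 
  [ -2,   3,  -3]
  [  0,   2,   0]

Rank = 2 (number of non-zero pivot rows).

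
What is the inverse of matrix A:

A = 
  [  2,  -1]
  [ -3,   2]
det(A) = (2)(2) - (-1)(-3) = 1
For a 2×2 matrix, A⁻¹ = (1/det(A)) · [[d, -b], [-c, a]]
    = (1) · [[2, 1], [3, 2]]

A⁻¹ = 
  [  2,   1]
  [  3,   2]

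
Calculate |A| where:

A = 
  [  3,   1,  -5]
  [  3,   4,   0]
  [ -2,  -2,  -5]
Cofactor expansion along row 1:
det(A) = (3)·((4)(-5) - (0)(-2)) - (1)·((3)(-5) - (0)(-2)) + (-5)·((3)(-2) - (4)(-2))
  = (3)(-20) - (1)(-15) + (-5)(2)
  = -55

det(A) = -55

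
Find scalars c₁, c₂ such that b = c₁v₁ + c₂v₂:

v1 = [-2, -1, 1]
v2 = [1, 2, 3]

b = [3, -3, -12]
c1 = -3, c2 = -3

b = -3·v1 + -3·v2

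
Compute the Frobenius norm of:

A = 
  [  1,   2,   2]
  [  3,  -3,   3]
||A||_F = 6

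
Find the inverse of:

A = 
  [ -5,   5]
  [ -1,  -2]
det(A) = (-5)(-2) - (5)(-1) = 15
For a 2×2 matrix, A⁻¹ = (1/det(A)) · [[d, -b], [-c, a]]
    = (1/15) · [[-2, -5], [1, -5]]

A⁻¹ = 
  [-2/15,  -1/3]
  [ 1/15,  -1/3]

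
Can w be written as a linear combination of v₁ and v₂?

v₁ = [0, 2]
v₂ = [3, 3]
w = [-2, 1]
Yes

Form the augmented matrix and row-reduce:
[v₁|v₂|w] = 
  [  0,   3,  -2]
  [  2,   3,   1]
Swap R1 ↔ R2
REF = 
  [  2,   3,   1]
  [  0,   3,  -2]

No row of the form [0 0 | nonzero], so the system is consistent. Back-substitution gives c₁ = 3/2, c₂ = -2/3: w = (3/2)·v₁ + (-2/3)·v₂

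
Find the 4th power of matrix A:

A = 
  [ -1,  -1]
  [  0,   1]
A^4 = 
  [  1,   0]
  [  0,   1]

A² = A·A:
A²[1,1] = (-1)(-1) + (-1)(0) = 1
A²[1,2] = (-1)(-1) + (-1)(1) = 0
A²[2,1] = (0)(-1) + (1)(0) = 0
A²[2,2] = (0)(-1) + (1)(1) = 1
A² = 
  [  1,   0]
  [  0,   1]

A^3 = A^2·A:
A^3[1,1] = (1)(-1) + (0)(0) = -1
A^3[1,2] = (1)(-1) + (0)(1) = -1
A^3[2,1] = (0)(-1) + (1)(0) = 0
A^3[2,2] = (0)(-1) + (1)(1) = 1
A^3 = 
  [ -1,  -1]
  [  0,   1]

A^4 = A^3·A:
A^4[1,1] = (-1)(-1) + (-1)(0) = 1
A^4[1,2] = (-1)(-1) + (-1)(1) = 0
A^4[2,1] = (0)(-1) + (1)(0) = 0
A^4[2,2] = (0)(-1) + (1)(1) = 1
A^4 = 
  [  1,   0]
  [  0,   1]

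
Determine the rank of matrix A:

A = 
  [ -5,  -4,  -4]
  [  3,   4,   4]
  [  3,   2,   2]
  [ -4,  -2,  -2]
Row reduce:
R2 → R2 + (3/5)·R1
R3 → R3 + (3/5)·R1
R4 → R4 - (4/5)·R1
R3 → R3 + (1/4)·R2
R4 → R4 - (3/4)·R2
REF = 
  [ -5,  -4,  -4]
  [  0, 8/5, 8/5]
  [  0,   0,   0]
  [  0,   0,   0]
Pivot columns: 1, 2 → 2 pivots.

rank(A) = 2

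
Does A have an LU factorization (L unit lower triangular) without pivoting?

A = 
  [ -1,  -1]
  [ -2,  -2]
Yes.
A[1,1] = -1 ≠ 0, so Gaussian elimination proceeds without a row swap: multiplier ℓ₂₁ = (-2)/(-1) = 2, and U[2,2] = -2 - (2)(-1) = 0.
L = 
  [  1,   0]
  [  2,   1]
U = 
  [ -1,  -1]
  [  0,   0]
Check row 2 of LU: [(2)(-1), (2)(-1) + 0] = [-2, -2] = row 2 of A ✓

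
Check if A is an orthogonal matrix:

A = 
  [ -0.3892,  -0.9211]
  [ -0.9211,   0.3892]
Yes

AᵀA = 
  [  0.9999,   0]
  [  0,   0.9999]
≈ I (equal to I up to the 4-dp rounding of the entries)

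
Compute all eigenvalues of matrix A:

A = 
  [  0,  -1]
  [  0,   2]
tr(A) = 2, det(A) = 0
Characteristic polynomial: λ² - tr(A)λ + det(A) = λ² - 2λ
λ² - 2λ = λ(λ - 2)

λ = 2, 0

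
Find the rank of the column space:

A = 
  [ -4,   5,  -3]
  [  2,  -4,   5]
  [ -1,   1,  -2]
dim(Col(A)) = 3

Row reduce:
R2 → R2 + (1/2)·R1
R3 → R3 - (1/4)·R1
R3 → R3 - (1/6)·R2
REF = 
  [   -4,     5,    -3]
  [    0,  -3/2,   7/2]
  [    0,     0, -11/6]
Pivot columns: 1, 2, 3 → 3 pivots.
dim(Col(A)) = number of pivot columns = 3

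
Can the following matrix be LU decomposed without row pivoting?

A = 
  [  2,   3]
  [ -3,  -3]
Yes.
A[1,1] = 2 ≠ 0, so Gaussian elimination proceeds without a row swap: multiplier ℓ₂₁ = (-3)/(2) = -3/2, and U[2,2] = -3 - (-3/2)(3) = 3/2.
L = 
  [   1,    0]
  [-3/2,    1]
U = 
  [  2,   3]
  [  0, 3/2]
Check row 2 of LU: [(-3/2)(2), (-3/2)(3) + (3/2)] = [-3, -3] = row 2 of A ✓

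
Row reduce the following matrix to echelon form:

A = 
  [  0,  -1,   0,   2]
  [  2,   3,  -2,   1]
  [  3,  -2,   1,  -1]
Row operations:
Swap R1 ↔ R2
R3 → R3 - (3/2)·R1
R3 → R3 - (13/2)·R2

Resulting echelon form:
REF = 
  [    2,     3,    -2,     1]
  [    0,    -1,     0,     2]
  [    0,     0,     4, -31/2]

Rank = 3 (number of non-zero pivot rows).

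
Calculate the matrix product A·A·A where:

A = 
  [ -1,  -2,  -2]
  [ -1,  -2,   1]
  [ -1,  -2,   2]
A² = A·A:
A²[1,1] = (-1)(-1) + (-2)(-1) + (-2)(-1) = 5
A²[1,2] = (-1)(-2) + (-2)(-2) + (-2)(-2) = 10
A²[1,3] = (-1)(-2) + (-2)(1) + (-2)(2) = -4
A²[2,1] = (-1)(-1) + (-2)(-1) + (1)(-1) = 2
A²[2,2] = (-1)(-2) + (-2)(-2) + (1)(-2) = 4
A²[2,3] = (-1)(-2) + (-2)(1) + (1)(2) = 2
A²[3,1] = (-1)(-1) + (-2)(-1) + (2)(-1) = 1
A²[3,2] = (-1)(-2) + (-2)(-2) + (2)(-2) = 2
A²[3,3] = (-1)(-2) + (-2)(1) + (2)(2) = 4
A² = 
  [  5,  10,  -4]
  [  2,   4,   2]
  [  1,   2,   4]

A^3 = A^2·A:
A^3[1,1] = (5)(-1) + (10)(-1) + (-4)(-1) = -11
A^3[1,2] = (5)(-2) + (10)(-2) + (-4)(-2) = -22
A^3[1,3] = (5)(-2) + (10)(1) + (-4)(2) = -8
A^3[2,1] = (2)(-1) + (4)(-1) + (2)(-1) = -8
A^3[2,2] = (2)(-2) + (4)(-2) + (2)(-2) = -16
A^3[2,3] = (2)(-2) + (4)(1) + (2)(2) = 4
A^3[3,1] = (1)(-1) + (2)(-1) + (4)(-1) = -7
A^3[3,2] = (1)(-2) + (2)(-2) + (4)(-2) = -14
A^3[3,3] = (1)(-2) + (2)(1) + (4)(2) = 8
A^3 = 
  [-11, -22,  -8]
  [ -8, -16,   4]
  [ -7, -14,   8]

Therefore
A^3 = 
  [-11, -22,  -8]
  [ -8, -16,   4]
  [ -7, -14,   8]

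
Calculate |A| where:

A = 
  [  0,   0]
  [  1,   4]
0

For a 2×2 matrix, det = ad - bc = (0)(4) - (0)(1) = 0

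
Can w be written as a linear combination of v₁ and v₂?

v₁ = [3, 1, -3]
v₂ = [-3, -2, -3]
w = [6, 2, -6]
Yes

Form the augmented matrix and row-reduce:
[v₁|v₂|w] = 
  [  3,  -3,   6]
  [  1,  -2,   2]
  [ -3,  -3,  -6]
R2 → R2 - (1/3)·R1
R3 → R3 + (1)·R1
R3 → R3 - (6)·R2
REF = 
  [  3,  -3,   6]
  [  0,  -1,   0]
  [  0,   0,   0]

No row of the form [0 0 | nonzero], so the system is consistent. Back-substitution gives c₁ = 2, c₂ = 0: w = (2)·v₁ + (0)·v₂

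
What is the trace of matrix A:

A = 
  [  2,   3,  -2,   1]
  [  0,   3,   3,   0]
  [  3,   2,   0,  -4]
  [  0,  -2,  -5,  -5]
0

tr(A) = 2 + 3 + 0 + -5 = 0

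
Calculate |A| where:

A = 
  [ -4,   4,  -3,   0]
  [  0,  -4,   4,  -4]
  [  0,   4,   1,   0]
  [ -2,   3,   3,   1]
Cofactor expansion along row 1: det(A) = a₁₁M₁₁ - a₁₂M₁₂ + a₁₃M₁₃ - a₁₄M₁₄

M₁₁ = det[[-4, 4, -4]; [4, 1, 0]; [3, 3, 1]]
  = (-4)·((1)(1) - (0)(3)) - (4)·((4)(1) - (0)(3)) + (-4)·((4)(3) - (1)(3))
  = (-4)(1) - (4)(4) + (-4)(9)
  = -56
M₁₂ = det[[0, 4, -4]; [0, 1, 0]; [-2, 3, 1]]
  = (0)·((1)(1) - (0)(3)) - (4)·((0)(1) - (0)(-2)) + (-4)·((0)(3) - (1)(-2))
  = (0)(1) - (4)(0) + (-4)(2)
  = -8
M₁₃ = det[[0, -4, -4]; [0, 4, 0]; [-2, 3, 1]]
  = (0)·((4)(1) - (0)(3)) - (-4)·((0)(1) - (0)(-2)) + (-4)·((0)(3) - (4)(-2))
  = (0)(4) - (-4)(0) + (-4)(8)
  = -32
M₁₄ = det[[0, -4, 4]; [0, 4, 1]; [-2, 3, 3]]
  = (0)·((4)(3) - (1)(3)) - (-4)·((0)(3) - (1)(-2)) + (4)·((0)(3) - (4)(-2))
  = (0)(9) - (-4)(2) + (4)(8)
  = 40

det(A) = (-4)(-56) - (4)(-8) + (-3)(-32) - (0)(40) = 352

det(A) = 352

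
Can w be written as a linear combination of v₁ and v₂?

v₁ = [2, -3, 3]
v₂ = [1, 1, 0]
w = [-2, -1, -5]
No

Form the augmented matrix and row-reduce:
[v₁|v₂|w] = 
  [  2,   1,  -2]
  [ -3,   1,  -1]
  [  3,   0,  -5]
R2 → R2 + (3/2)·R1
R3 → R3 - (3/2)·R1
R3 → R3 + (3/5)·R2
REF = 
  [    2,     1,    -2]
  [    0,   5/2,    -4]
  [    0,     0, -22/5]

Row 3 reads [0 0 | -22/5], i.e. 0 = -22/5, so the system is inconsistent and w ∉ span{v₁, v₂}.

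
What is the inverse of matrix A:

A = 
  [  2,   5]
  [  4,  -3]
det(A) = (2)(-3) - (5)(4) = -26
For a 2×2 matrix, A⁻¹ = (1/det(A)) · [[d, -b], [-c, a]]
    = (-1/26) · [[-3, -5], [-4, 2]]

A⁻¹ = 
  [ 3/26,  5/26]
  [ 2/13, -1/13]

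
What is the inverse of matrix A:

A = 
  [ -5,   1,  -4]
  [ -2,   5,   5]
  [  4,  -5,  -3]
det(A) = (-5)·((5)(-3) - (5)(-5)) - (1)·((-2)(-3) - (5)(4)) + (-4)·((-2)(-5) - (5)(4))
  = (-5)(10) - (1)(-14) + (-4)(-10)
  = 4
det(A) = 4 ≠ 0, so A is invertible.

Cofactors Cᵢⱼ = (-1)ⁱ⁺ʲ·Mᵢⱼ:
C = 
  [ 10,  14, -10]
  [ 23,  31, -21]
  [ 25,  33, -23]

adj(A) = Cᵀ:
adj(A) = 
  [ 10,  23,  25]
  [ 14,  31,  33]
  [-10, -21, -23]

A⁻¹ = (1/4) · adj(A):
A⁻¹ = 
  [  5/2,  23/4,  25/4]
  [  7/2,  31/4,  33/4]
  [ -5/2, -21/4, -23/4]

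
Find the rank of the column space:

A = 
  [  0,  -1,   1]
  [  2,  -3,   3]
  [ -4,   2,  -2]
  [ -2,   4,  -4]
Row reduce:
Swap R1 ↔ R2
R3 → R3 + (2)·R1
R4 → R4 + (1)·R1
R3 → R3 - (4)·R2
R4 → R4 + (1)·R2
REF = 
  [  2,  -3,   3]
  [  0,  -1,   1]
  [  0,   0,   0]
  [  0,   0,   0]
Pivot columns: 1, 2 → 2 pivots.
dim(Col(A)) = number of pivot columns = 2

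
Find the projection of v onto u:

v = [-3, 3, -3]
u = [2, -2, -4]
proj_u(v) = [0, 0, 0]

v·u = (-3)(2) + (3)(-2) + (-3)(-4) = 0
u·u = (2)² + (-2)² + (-4)² = 24
proj_u(v) = (v·u / u·u) × u = (0/24) × u = (0) × u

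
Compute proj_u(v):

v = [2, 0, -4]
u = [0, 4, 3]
proj_u(v) = [0, -48/25, -36/25]

v·u = (2)(0) + (0)(4) + (-4)(3) = -12
u·u = (0)² + (4)² + (3)² = 25
proj_u(v) = (v·u / u·u) × u = (-12/25) × u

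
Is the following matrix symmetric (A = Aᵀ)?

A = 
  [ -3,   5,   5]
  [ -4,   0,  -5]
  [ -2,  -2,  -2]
No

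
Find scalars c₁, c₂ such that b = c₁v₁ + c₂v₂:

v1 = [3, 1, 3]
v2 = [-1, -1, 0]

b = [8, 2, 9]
c1 = 3, c2 = 1

b = 3·v1 + 1·v2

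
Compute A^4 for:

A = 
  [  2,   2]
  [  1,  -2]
A² = A·A:
A²[1,1] = (2)(2) + (2)(1) = 6
A²[1,2] = (2)(2) + (2)(-2) = 0
A²[2,1] = (1)(2) + (-2)(1) = 0
A²[2,2] = (1)(2) + (-2)(-2) = 6
A² = 
  [  6,   0]
  [  0,   6]

A^3 = A^2·A:
A^3[1,1] = (6)(2) + (0)(1) = 12
A^3[1,2] = (6)(2) + (0)(-2) = 12
A^3[2,1] = (0)(2) + (6)(1) = 6
A^3[2,2] = (0)(2) + (6)(-2) = -12
A^3 = 
  [ 12,  12]
  [  6, -12]

A^4 = A^3·A:
A^4[1,1] = (12)(2) + (12)(1) = 36
A^4[1,2] = (12)(2) + (12)(-2) = 0
A^4[2,1] = (6)(2) + (-12)(1) = 0
A^4[2,2] = (6)(2) + (-12)(-2) = 36
A^4 = 
  [ 36,   0]
  [  0,  36]

Therefore
A^4 = 
  [ 36,   0]
  [  0,  36]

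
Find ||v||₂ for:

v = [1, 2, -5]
5.477

||v||₂ = √((1)² + (2)² + (-5)²) = √30 = 5.477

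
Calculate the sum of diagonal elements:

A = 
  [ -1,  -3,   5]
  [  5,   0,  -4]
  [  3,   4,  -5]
-6

tr(A) = -1 + 0 + -5 = -6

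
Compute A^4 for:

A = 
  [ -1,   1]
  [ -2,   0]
A² = A·A:
A²[1,1] = (-1)(-1) + (1)(-2) = -1
A²[1,2] = (-1)(1) + (1)(0) = -1
A²[2,1] = (-2)(-1) + (0)(-2) = 2
A²[2,2] = (-2)(1) + (0)(0) = -2
A² = 
  [ -1,  -1]
  [  2,  -2]

A^3 = A^2·A:
A^3[1,1] = (-1)(-1) + (-1)(-2) = 3
A^3[1,2] = (-1)(1) + (-1)(0) = -1
A^3[2,1] = (2)(-1) + (-2)(-2) = 2
A^3[2,2] = (2)(1) + (-2)(0) = 2
A^3 = 
  [  3,  -1]
  [  2,   2]

A^4 = A^3·A:
A^4[1,1] = (3)(-1) + (-1)(-2) = -1
A^4[1,2] = (3)(1) + (-1)(0) = 3
A^4[2,1] = (2)(-1) + (2)(-2) = -6
A^4[2,2] = (2)(1) + (2)(0) = 2
A^4 = 
  [ -1,   3]
  [ -6,   2]

Therefore
A^4 = 
  [ -1,   3]
  [ -6,   2]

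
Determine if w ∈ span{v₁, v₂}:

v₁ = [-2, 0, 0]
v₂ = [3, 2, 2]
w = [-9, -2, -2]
Yes

Form the augmented matrix and row-reduce:
[v₁|v₂|w] = 
  [ -2,   3,  -9]
  [  0,   2,  -2]
  [  0,   2,  -2]
R3 → R3 - (1)·R2
REF = 
  [ -2,   3,  -9]
  [  0,   2,  -2]
  [  0,   0,   0]

No row of the form [0 0 | nonzero], so the system is consistent. Back-substitution gives c₁ = 3, c₂ = -1: w = (3)·v₁ + (-1)·v₂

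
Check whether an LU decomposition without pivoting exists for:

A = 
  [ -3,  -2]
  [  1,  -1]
Yes.
A[1,1] = -3 ≠ 0, so Gaussian elimination proceeds without a row swap: multiplier ℓ₂₁ = (1)/(-3) = -1/3, and U[2,2] = -1 - (-1/3)(-2) = -5/3.
L = 
  [   1,    0]
  [-1/3,    1]
U = 
  [  -3,   -2]
  [   0, -5/3]
Check row 2 of LU: [(-1/3)(-3), (-1/3)(-2) + (-5/3)] = [1, -1] = row 2 of A ✓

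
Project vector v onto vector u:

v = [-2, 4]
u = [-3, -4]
v·u = (-2)(-3) + (4)(-4) = -10
u·u = (-3)² + (-4)² = 25
proj_u(v) = (v·u / u·u) × u = (-10/25) × u = (-2/5) × u

proj_u(v) = [6/5, 8/5]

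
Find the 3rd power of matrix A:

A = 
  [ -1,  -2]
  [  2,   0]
A^3 = 
  [  7,   6]
  [ -6,   4]

A² = A·A:
A²[1,1] = (-1)(-1) + (-2)(2) = -3
A²[1,2] = (-1)(-2) + (-2)(0) = 2
A²[2,1] = (2)(-1) + (0)(2) = -2
A²[2,2] = (2)(-2) + (0)(0) = -4
A² = 
  [ -3,   2]
  [ -2,  -4]

A^3 = A^2·A:
A^3[1,1] = (-3)(-1) + (2)(2) = 7
A^3[1,2] = (-3)(-2) + (2)(0) = 6
A^3[2,1] = (-2)(-1) + (-4)(2) = -6
A^3[2,2] = (-2)(-2) + (-4)(0) = 4
A^3 = 
  [  7,   6]
  [ -6,   4]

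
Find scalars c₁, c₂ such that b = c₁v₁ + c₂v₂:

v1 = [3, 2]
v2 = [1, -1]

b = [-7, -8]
c1 = -3, c2 = 2

b = -3·v1 + 2·v2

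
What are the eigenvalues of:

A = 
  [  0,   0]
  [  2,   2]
λ = 2, 0

tr(A) = 2, det(A) = 0
Characteristic polynomial: λ² - tr(A)λ + det(A) = λ² - 2λ
λ² - 2λ = λ(λ - 2)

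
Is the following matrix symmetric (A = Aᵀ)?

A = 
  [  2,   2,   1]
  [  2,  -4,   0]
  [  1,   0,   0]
Yes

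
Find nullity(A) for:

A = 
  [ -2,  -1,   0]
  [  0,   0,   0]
nullity(A) = 2

Row reduce:
(no row operations needed)
REF = 
  [ -2,  -1,   0]
  [  0,   0,   0]
Pivot columns: 1 → 1 pivot.
rank(A) = 1, so nullity(A) = 3 - 1 = 2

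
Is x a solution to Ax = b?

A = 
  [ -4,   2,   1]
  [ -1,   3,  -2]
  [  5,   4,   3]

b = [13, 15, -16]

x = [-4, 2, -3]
No

Ax = [17, 16, -21] ≠ b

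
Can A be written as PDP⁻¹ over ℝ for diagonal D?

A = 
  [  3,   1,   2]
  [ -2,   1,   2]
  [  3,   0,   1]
No

Characteristic polynomial: det(λI - A) = λ³ - 5λ² + 3λ - 5
By the rational root theorem any rational root is an integer dividing 5; none of those is a root, so p(λ) has no rational roots and hence (being an irreducible cubic) no repeated roots.
Discriminant of the cubic: Δ = -1708
Δ < 0 ⇒ one real eigenvalue and a complex-conjugate pair: λ ≈ 4.583, 0.2083 + 1.023i, 0.2083 - 1.023i
Has complex eigenvalues (not diagonalizable over ℝ).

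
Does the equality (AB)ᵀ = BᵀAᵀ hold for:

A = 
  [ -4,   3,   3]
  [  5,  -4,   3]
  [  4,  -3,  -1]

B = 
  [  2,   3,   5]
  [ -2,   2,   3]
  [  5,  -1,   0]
Yes

(AB)ᵀ = 
  [  1,  33,   9]
  [ -9,   4,   7]
  [-11,  13,  11]

BᵀAᵀ = 
  [  1,  33,   9]
  [ -9,   4,   7]
  [-11,  13,  11]

Both sides are equal — this is the standard identity (AB)ᵀ = BᵀAᵀ, which holds for all A, B.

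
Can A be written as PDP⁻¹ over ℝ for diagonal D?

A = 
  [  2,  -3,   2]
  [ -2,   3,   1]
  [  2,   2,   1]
Yes

Characteristic polynomial: det(λI - A) = λ³ - 6λ² - λ + 30
Testing integer divisors of the constant term: p(-2) = 0, so (λ + 2) is a factor:
p(λ) = (λ + 2)(λ² - 8λ + 15)
λ² - 8λ + 15 = (λ - 3)(λ - 5)
Eigenvalues: -2, 5, 3
λ=-2: alg. mult. = 1, geom. mult. = 3 - rank(A - (-2)I) = 3 - 2 = 1
λ=3: alg. mult. = 1, geom. mult. = 3 - rank(A - (3)I) = 3 - 2 = 1
λ=5: alg. mult. = 1, geom. mult. = 3 - rank(A - (5)I) = 3 - 2 = 1
Sum of geometric multiplicities equals n, so A has n independent eigenvectors.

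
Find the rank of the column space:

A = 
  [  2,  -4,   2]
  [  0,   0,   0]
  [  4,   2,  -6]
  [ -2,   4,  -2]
Row reduce:
R3 → R3 - (2)·R1
R4 → R4 + (1)·R1
Swap R2 ↔ R3
REF = 
  [  2,  -4,   2]
  [  0,  10, -10]
  [  0,   0,   0]
  [  0,   0,   0]
Pivot columns: 1, 2 → 2 pivots.
dim(Col(A)) = number of pivot columns = 2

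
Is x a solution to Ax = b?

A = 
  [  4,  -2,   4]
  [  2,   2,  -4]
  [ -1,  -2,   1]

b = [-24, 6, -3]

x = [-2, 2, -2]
No

Ax = [-20, 8, -4] ≠ b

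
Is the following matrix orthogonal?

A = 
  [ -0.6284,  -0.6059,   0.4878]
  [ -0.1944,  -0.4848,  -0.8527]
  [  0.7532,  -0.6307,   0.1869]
Yes

AᵀA = 
  [  1,  -0.0001,   0]
  [ -0.0001,   0.9999,   0]
  [  0,   0,   1]
≈ I (equal to I up to the 4-dp rounding of the entries)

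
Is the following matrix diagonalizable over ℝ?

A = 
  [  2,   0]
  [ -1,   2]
No

tr(A) = 4, det(A) = 4
Characteristic polynomial: λ² - tr(A)λ + det(A) = λ² - 4λ + 4
λ² - 4λ + 4 = (λ - 2)²
Eigenvalues: 2, 2
λ=2: alg. mult. = 2, geom. mult. = 2 - rank(A - (2)I) = 2 - 1 = 1
Sum of geometric multiplicities = 1 < n = 2, so there aren't enough independent eigenvectors.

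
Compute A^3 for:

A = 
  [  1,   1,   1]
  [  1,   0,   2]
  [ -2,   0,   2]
A^3 = 
  [ -9,   0,  12]
  [-12,  -3,   9]
  [-12,  -6,  -6]

A² = A·A:
A²[1,1] = (1)(1) + (1)(1) + (1)(-2) = 0
A²[1,2] = (1)(1) + (1)(0) + (1)(0) = 1
A²[1,3] = (1)(1) + (1)(2) + (1)(2) = 5
A²[2,1] = (1)(1) + (0)(1) + (2)(-2) = -3
A²[2,2] = (1)(1) + (0)(0) + (2)(0) = 1
A²[2,3] = (1)(1) + (0)(2) + (2)(2) = 5
A²[3,1] = (-2)(1) + (0)(1) + (2)(-2) = -6
A²[3,2] = (-2)(1) + (0)(0) + (2)(0) = -2
A²[3,3] = (-2)(1) + (0)(2) + (2)(2) = 2
A² = 
  [  0,   1,   5]
  [ -3,   1,   5]
  [ -6,  -2,   2]

A^3 = A^2·A:
A^3[1,1] = (0)(1) + (1)(1) + (5)(-2) = -9
A^3[1,2] = (0)(1) + (1)(0) + (5)(0) = 0
A^3[1,3] = (0)(1) + (1)(2) + (5)(2) = 12
A^3[2,1] = (-3)(1) + (1)(1) + (5)(-2) = -12
A^3[2,2] = (-3)(1) + (1)(0) + (5)(0) = -3
A^3[2,3] = (-3)(1) + (1)(2) + (5)(2) = 9
A^3[3,1] = (-6)(1) + (-2)(1) + (2)(-2) = -12
A^3[3,2] = (-6)(1) + (-2)(0) + (2)(0) = -6
A^3[3,3] = (-6)(1) + (-2)(2) + (2)(2) = -6
A^3 = 
  [ -9,   0,  12]
  [-12,  -3,   9]
  [-12,  -6,  -6]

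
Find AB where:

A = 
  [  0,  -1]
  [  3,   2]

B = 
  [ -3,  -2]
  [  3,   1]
A is 2×2 and B is 2×2, so AB is 2×2. Each entry is (row of A)·(column of B):
AB[1,1] = (0)(-3) + (-1)(3) = -3
AB[1,2] = (0)(-2) + (-1)(1) = -1
AB[2,1] = (3)(-3) + (2)(3) = -3
AB[2,2] = (3)(-2) + (2)(1) = -4

AB = 
  [ -3,  -1]
  [ -3,  -4]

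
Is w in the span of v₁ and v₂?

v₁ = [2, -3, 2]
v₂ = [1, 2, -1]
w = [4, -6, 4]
Yes

Form the augmented matrix and row-reduce:
[v₁|v₂|w] = 
  [  2,   1,   4]
  [ -3,   2,  -6]
  [  2,  -1,   4]
R2 → R2 + (3/2)·R1
R3 → R3 - (1)·R1
R3 → R3 + (4/7)·R2
REF = 
  [  2,   1,   4]
  [  0, 7/2,   0]
  [  0,   0,   0]

No row of the form [0 0 | nonzero], so the system is consistent. Back-substitution gives c₁ = 2, c₂ = 0: w = (2)·v₁ + (0)·v₂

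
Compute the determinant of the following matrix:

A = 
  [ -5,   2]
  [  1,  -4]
For a 2×2 matrix, det = ad - bc = (-5)(-4) - (2)(1) = 18

det(A) = 18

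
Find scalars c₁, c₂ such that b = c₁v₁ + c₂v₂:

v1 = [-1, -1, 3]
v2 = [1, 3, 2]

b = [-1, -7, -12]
c1 = -2, c2 = -3

b = -2·v1 + -3·v2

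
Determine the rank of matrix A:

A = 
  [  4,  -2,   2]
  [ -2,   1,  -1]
rank(A) = 1

Row reduce:
R2 → R2 + (1/2)·R1
REF = 
  [  4,  -2,   2]
  [  0,   0,   0]
Pivot columns: 1 → 1 pivot.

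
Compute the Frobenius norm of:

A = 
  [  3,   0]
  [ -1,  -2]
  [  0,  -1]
||A||_F = 3.873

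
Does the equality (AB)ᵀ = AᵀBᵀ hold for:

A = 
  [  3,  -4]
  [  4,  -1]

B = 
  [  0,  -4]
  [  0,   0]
No

(AB)ᵀ = 
  [  0,   0]
  [-12, -16]

AᵀBᵀ = 
  [-16,   0]
  [  4,   0]

The two matrices differ, so (AB)ᵀ ≠ AᵀBᵀ in general. The correct identity is (AB)ᵀ = BᵀAᵀ.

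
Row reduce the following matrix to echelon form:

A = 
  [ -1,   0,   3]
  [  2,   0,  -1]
Row operations:
R2 → R2 + (2)·R1

Resulting echelon form:
REF = 
  [ -1,   0,   3]
  [  0,   0,   5]

Rank = 2 (number of non-zero pivot rows).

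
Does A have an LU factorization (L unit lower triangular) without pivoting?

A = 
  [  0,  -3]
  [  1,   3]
No.
A[1,1] = 0 but A[2,1] = 1 ≠ 0. Any LU with L unit lower triangular has (LU)[1,1] = U[1,1] and (LU)[2,1] = L[2,1]·U[1,1]; matching A forces U[1,1] = 0, which then forces (LU)[2,1] = 0 ≠ 1. A row swap (pivoting) is required.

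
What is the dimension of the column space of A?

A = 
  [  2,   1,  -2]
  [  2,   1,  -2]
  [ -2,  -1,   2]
dim(Col(A)) = 1

Row reduce:
R2 → R2 - (1)·R1
R3 → R3 + (1)·R1
REF = 
  [  2,   1,  -2]
  [  0,   0,   0]
  [  0,   0,   0]
Pivot columns: 1 → 1 pivot.
dim(Col(A)) = number of pivot columns = 1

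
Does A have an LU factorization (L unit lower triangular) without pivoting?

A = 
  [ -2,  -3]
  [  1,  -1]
Yes.
A[1,1] = -2 ≠ 0, so Gaussian elimination proceeds without a row swap: multiplier ℓ₂₁ = (1)/(-2) = -1/2, and U[2,2] = -1 - (-1/2)(-3) = -5/2.
L = 
  [   1,    0]
  [-1/2,    1]
U = 
  [  -2,   -3]
  [   0, -5/2]
Check row 2 of LU: [(-1/2)(-2), (-1/2)(-3) + (-5/2)] = [1, -1] = row 2 of A ✓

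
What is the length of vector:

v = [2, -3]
3.606

||v||₂ = √((2)² + (-3)²) = √13 = 3.606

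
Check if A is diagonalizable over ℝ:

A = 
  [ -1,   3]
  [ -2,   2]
No

tr(A) = 1, det(A) = 4
Characteristic polynomial: λ² - tr(A)λ + det(A) = λ² - λ + 4
λ² - λ + 4 = 0  ⇒  λ = (1 ± √((-1)² - 4·(4)))/2 = (1 ± √(-15))/2
  = (1 + i√15)/2,  (1 - i√15)/2
Eigenvalues: (1 + i√15)/2, (1 - i√15)/2  (≈ 0.5 + 1.936i, 0.5 - 1.936i)
Has complex eigenvalues (not diagonalizable over ℝ).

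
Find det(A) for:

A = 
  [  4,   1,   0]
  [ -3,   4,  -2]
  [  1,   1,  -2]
Cofactor expansion along row 1:
det(A) = (4)·((4)(-2) - (-2)(1)) - (1)·((-3)(-2) - (-2)(1)) + (0)·((-3)(1) - (4)(1))
  = (4)(-6) - (1)(8) + (0)(-7)
  = -32

det(A) = -32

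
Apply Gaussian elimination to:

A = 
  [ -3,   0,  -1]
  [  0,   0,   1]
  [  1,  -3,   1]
Row operations:
R3 → R3 + (1/3)·R1
Swap R2 ↔ R3

Resulting echelon form:
REF = 
  [ -3,   0,  -1]
  [  0,  -3, 2/3]
  [  0,   0,   1]

Rank = 3 (number of non-zero pivot rows).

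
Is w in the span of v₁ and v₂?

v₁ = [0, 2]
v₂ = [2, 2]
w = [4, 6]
Yes

Form the augmented matrix and row-reduce:
[v₁|v₂|w] = 
  [  0,   2,   4]
  [  2,   2,   6]
Swap R1 ↔ R2
REF = 
  [  2,   2,   6]
  [  0,   2,   4]

No row of the form [0 0 | nonzero], so the system is consistent. Back-substitution gives c₁ = 1, c₂ = 2: w = (1)·v₁ + (2)·v₂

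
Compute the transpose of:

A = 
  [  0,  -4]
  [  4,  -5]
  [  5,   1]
Aᵀ = 
  [  0,   4,   5]
  [ -4,  -5,   1]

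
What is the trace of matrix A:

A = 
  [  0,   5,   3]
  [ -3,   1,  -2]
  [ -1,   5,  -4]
-3

tr(A) = 0 + 1 + -4 = -3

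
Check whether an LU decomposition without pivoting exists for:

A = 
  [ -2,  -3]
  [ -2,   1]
Yes.
A[1,1] = -2 ≠ 0, so Gaussian elimination proceeds without a row swap: multiplier ℓ₂₁ = (-2)/(-2) = 1, and U[2,2] = 1 - (1)(-3) = 4.
L = 
  [  1,   0]
  [  1,   1]
U = 
  [ -2,  -3]
  [  0,   4]
Check row 2 of LU: [(1)(-2), (1)(-3) + 4] = [-2, 1] = row 2 of A ✓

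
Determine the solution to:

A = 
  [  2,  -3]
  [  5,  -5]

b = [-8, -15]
Row reduce the augmented matrix [A|b]:
R2 → R2 - (5/2)·R1
REF = 
  [  2,  -3,  -8]
  [  0, 5/2,   5]

Back-substitution:
x₂ = 5 / (5/2) = 2
x₁ = (-8 - (-3)(2)) / 2 = -1

x = [-1, 2]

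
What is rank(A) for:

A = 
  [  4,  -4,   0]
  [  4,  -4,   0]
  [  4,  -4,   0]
Row reduce:
R2 → R2 - (1)·R1
R3 → R3 - (1)·R1
REF = 
  [  4,  -4,   0]
  [  0,   0,   0]
  [  0,   0,   0]
Pivot columns: 1 → 1 pivot.

rank(A) = 1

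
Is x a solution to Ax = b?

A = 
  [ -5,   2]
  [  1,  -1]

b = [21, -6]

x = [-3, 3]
Yes

Ax = [21, -6] = b ✓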